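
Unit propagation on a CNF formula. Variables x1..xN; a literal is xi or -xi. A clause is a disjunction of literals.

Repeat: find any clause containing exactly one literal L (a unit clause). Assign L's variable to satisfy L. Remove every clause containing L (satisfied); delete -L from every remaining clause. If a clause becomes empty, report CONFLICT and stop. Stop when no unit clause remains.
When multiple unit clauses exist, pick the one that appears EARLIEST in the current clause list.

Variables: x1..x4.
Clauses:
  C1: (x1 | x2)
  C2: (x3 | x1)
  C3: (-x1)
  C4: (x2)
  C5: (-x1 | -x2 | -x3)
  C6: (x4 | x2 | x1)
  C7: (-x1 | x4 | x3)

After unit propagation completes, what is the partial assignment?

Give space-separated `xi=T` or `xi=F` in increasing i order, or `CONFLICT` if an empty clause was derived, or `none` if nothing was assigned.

unit clause [-1] forces x1=F; simplify:
  drop 1 from [1, 2] -> [2]
  drop 1 from [3, 1] -> [3]
  drop 1 from [4, 2, 1] -> [4, 2]
  satisfied 3 clause(s); 4 remain; assigned so far: [1]
unit clause [2] forces x2=T; simplify:
  satisfied 3 clause(s); 1 remain; assigned so far: [1, 2]
unit clause [3] forces x3=T; simplify:
  satisfied 1 clause(s); 0 remain; assigned so far: [1, 2, 3]

Answer: x1=F x2=T x3=T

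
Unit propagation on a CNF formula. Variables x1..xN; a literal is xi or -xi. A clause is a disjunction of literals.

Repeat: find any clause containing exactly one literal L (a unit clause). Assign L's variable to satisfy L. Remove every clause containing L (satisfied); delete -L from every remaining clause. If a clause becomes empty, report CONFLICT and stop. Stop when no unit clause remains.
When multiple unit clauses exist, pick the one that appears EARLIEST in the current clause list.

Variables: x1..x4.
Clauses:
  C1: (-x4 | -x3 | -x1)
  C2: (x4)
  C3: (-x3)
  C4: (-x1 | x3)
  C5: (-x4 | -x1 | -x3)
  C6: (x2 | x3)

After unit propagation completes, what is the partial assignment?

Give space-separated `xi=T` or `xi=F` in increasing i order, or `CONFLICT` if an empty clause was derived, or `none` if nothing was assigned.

unit clause [4] forces x4=T; simplify:
  drop -4 from [-4, -3, -1] -> [-3, -1]
  drop -4 from [-4, -1, -3] -> [-1, -3]
  satisfied 1 clause(s); 5 remain; assigned so far: [4]
unit clause [-3] forces x3=F; simplify:
  drop 3 from [-1, 3] -> [-1]
  drop 3 from [2, 3] -> [2]
  satisfied 3 clause(s); 2 remain; assigned so far: [3, 4]
unit clause [-1] forces x1=F; simplify:
  satisfied 1 clause(s); 1 remain; assigned so far: [1, 3, 4]
unit clause [2] forces x2=T; simplify:
  satisfied 1 clause(s); 0 remain; assigned so far: [1, 2, 3, 4]

Answer: x1=F x2=T x3=F x4=T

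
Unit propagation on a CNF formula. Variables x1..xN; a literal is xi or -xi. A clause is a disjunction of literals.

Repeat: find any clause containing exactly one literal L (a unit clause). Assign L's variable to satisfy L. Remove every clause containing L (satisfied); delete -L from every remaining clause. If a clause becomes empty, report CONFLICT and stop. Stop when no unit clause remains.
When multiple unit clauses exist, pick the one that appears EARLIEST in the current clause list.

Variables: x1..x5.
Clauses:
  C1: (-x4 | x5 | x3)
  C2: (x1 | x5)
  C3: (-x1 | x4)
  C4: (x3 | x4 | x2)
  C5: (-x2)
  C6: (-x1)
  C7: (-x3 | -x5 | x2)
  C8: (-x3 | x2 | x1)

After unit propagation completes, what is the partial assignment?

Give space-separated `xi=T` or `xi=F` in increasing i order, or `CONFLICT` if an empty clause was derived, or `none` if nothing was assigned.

Answer: x1=F x2=F x3=F x4=T x5=T

Derivation:
unit clause [-2] forces x2=F; simplify:
  drop 2 from [3, 4, 2] -> [3, 4]
  drop 2 from [-3, -5, 2] -> [-3, -5]
  drop 2 from [-3, 2, 1] -> [-3, 1]
  satisfied 1 clause(s); 7 remain; assigned so far: [2]
unit clause [-1] forces x1=F; simplify:
  drop 1 from [1, 5] -> [5]
  drop 1 from [-3, 1] -> [-3]
  satisfied 2 clause(s); 5 remain; assigned so far: [1, 2]
unit clause [5] forces x5=T; simplify:
  drop -5 from [-3, -5] -> [-3]
  satisfied 2 clause(s); 3 remain; assigned so far: [1, 2, 5]
unit clause [-3] forces x3=F; simplify:
  drop 3 from [3, 4] -> [4]
  satisfied 2 clause(s); 1 remain; assigned so far: [1, 2, 3, 5]
unit clause [4] forces x4=T; simplify:
  satisfied 1 clause(s); 0 remain; assigned so far: [1, 2, 3, 4, 5]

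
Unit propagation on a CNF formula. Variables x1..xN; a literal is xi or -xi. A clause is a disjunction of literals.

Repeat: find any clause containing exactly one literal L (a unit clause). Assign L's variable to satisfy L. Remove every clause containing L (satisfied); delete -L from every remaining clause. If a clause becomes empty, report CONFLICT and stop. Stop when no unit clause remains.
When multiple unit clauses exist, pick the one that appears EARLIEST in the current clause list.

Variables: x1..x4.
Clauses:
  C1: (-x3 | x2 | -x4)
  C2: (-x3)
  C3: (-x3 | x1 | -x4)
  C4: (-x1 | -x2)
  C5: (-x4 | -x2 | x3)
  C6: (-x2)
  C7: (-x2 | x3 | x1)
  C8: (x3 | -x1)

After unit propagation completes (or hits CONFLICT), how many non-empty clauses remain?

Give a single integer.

Answer: 0

Derivation:
unit clause [-3] forces x3=F; simplify:
  drop 3 from [-4, -2, 3] -> [-4, -2]
  drop 3 from [-2, 3, 1] -> [-2, 1]
  drop 3 from [3, -1] -> [-1]
  satisfied 3 clause(s); 5 remain; assigned so far: [3]
unit clause [-2] forces x2=F; simplify:
  satisfied 4 clause(s); 1 remain; assigned so far: [2, 3]
unit clause [-1] forces x1=F; simplify:
  satisfied 1 clause(s); 0 remain; assigned so far: [1, 2, 3]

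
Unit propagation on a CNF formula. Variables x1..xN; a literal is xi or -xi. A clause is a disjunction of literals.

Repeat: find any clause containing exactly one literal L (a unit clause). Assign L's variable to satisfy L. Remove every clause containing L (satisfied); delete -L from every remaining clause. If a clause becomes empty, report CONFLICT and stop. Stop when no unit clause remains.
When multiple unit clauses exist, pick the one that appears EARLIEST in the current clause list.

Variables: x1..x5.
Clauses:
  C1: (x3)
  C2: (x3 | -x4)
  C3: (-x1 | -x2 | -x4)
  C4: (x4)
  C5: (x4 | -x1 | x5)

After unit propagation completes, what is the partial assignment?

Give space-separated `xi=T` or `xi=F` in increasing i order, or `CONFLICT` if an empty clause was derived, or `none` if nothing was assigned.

unit clause [3] forces x3=T; simplify:
  satisfied 2 clause(s); 3 remain; assigned so far: [3]
unit clause [4] forces x4=T; simplify:
  drop -4 from [-1, -2, -4] -> [-1, -2]
  satisfied 2 clause(s); 1 remain; assigned so far: [3, 4]

Answer: x3=T x4=T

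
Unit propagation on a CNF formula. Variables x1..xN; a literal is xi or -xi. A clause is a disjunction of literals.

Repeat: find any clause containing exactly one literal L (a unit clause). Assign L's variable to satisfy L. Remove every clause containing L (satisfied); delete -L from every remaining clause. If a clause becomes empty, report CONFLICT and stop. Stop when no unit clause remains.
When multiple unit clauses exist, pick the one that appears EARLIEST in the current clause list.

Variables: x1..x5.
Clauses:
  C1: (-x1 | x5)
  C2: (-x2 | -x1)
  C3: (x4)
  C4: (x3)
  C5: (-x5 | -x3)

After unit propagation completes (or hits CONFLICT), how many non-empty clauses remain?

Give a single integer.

Answer: 0

Derivation:
unit clause [4] forces x4=T; simplify:
  satisfied 1 clause(s); 4 remain; assigned so far: [4]
unit clause [3] forces x3=T; simplify:
  drop -3 from [-5, -3] -> [-5]
  satisfied 1 clause(s); 3 remain; assigned so far: [3, 4]
unit clause [-5] forces x5=F; simplify:
  drop 5 from [-1, 5] -> [-1]
  satisfied 1 clause(s); 2 remain; assigned so far: [3, 4, 5]
unit clause [-1] forces x1=F; simplify:
  satisfied 2 clause(s); 0 remain; assigned so far: [1, 3, 4, 5]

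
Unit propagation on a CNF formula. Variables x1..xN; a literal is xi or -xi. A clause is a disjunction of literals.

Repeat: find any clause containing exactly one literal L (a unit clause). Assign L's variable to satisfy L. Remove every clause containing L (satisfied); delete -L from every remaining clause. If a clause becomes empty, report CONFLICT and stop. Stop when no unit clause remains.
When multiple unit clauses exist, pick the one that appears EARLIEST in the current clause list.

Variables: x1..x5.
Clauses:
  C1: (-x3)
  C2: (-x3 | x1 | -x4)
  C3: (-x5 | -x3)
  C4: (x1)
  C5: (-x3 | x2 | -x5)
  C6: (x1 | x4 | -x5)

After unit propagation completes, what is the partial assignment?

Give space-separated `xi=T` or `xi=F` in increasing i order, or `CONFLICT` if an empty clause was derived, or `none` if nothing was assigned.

Answer: x1=T x3=F

Derivation:
unit clause [-3] forces x3=F; simplify:
  satisfied 4 clause(s); 2 remain; assigned so far: [3]
unit clause [1] forces x1=T; simplify:
  satisfied 2 clause(s); 0 remain; assigned so far: [1, 3]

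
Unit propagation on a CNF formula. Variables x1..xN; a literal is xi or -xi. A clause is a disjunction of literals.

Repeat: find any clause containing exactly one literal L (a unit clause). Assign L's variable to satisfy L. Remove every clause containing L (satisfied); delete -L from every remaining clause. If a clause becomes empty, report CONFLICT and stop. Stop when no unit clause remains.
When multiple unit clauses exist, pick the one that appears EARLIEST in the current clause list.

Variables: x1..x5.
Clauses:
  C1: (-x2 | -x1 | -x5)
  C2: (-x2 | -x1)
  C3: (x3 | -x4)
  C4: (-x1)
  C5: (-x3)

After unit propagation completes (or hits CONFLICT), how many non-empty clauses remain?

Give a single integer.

unit clause [-1] forces x1=F; simplify:
  satisfied 3 clause(s); 2 remain; assigned so far: [1]
unit clause [-3] forces x3=F; simplify:
  drop 3 from [3, -4] -> [-4]
  satisfied 1 clause(s); 1 remain; assigned so far: [1, 3]
unit clause [-4] forces x4=F; simplify:
  satisfied 1 clause(s); 0 remain; assigned so far: [1, 3, 4]

Answer: 0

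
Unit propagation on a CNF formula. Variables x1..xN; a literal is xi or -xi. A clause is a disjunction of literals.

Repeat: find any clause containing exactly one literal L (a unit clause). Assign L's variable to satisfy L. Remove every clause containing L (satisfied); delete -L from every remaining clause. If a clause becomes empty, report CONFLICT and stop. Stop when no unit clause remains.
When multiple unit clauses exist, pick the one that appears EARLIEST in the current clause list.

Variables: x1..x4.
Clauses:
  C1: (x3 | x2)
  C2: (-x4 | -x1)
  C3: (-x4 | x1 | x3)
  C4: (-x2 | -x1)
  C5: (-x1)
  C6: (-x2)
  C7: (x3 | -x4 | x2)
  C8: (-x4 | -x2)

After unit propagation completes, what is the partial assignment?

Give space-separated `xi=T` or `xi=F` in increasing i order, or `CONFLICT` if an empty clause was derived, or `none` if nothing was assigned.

unit clause [-1] forces x1=F; simplify:
  drop 1 from [-4, 1, 3] -> [-4, 3]
  satisfied 3 clause(s); 5 remain; assigned so far: [1]
unit clause [-2] forces x2=F; simplify:
  drop 2 from [3, 2] -> [3]
  drop 2 from [3, -4, 2] -> [3, -4]
  satisfied 2 clause(s); 3 remain; assigned so far: [1, 2]
unit clause [3] forces x3=T; simplify:
  satisfied 3 clause(s); 0 remain; assigned so far: [1, 2, 3]

Answer: x1=F x2=F x3=T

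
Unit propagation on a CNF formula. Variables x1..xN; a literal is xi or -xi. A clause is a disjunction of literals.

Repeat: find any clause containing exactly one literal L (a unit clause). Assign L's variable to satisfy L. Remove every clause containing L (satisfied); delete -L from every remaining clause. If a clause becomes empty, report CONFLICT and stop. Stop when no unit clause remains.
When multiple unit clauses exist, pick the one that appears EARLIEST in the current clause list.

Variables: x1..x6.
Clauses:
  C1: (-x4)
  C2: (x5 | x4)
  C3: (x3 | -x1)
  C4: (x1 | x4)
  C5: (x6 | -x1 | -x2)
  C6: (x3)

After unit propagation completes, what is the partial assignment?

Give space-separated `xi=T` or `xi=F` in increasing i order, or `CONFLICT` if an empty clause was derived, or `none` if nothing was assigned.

unit clause [-4] forces x4=F; simplify:
  drop 4 from [5, 4] -> [5]
  drop 4 from [1, 4] -> [1]
  satisfied 1 clause(s); 5 remain; assigned so far: [4]
unit clause [5] forces x5=T; simplify:
  satisfied 1 clause(s); 4 remain; assigned so far: [4, 5]
unit clause [1] forces x1=T; simplify:
  drop -1 from [3, -1] -> [3]
  drop -1 from [6, -1, -2] -> [6, -2]
  satisfied 1 clause(s); 3 remain; assigned so far: [1, 4, 5]
unit clause [3] forces x3=T; simplify:
  satisfied 2 clause(s); 1 remain; assigned so far: [1, 3, 4, 5]

Answer: x1=T x3=T x4=F x5=T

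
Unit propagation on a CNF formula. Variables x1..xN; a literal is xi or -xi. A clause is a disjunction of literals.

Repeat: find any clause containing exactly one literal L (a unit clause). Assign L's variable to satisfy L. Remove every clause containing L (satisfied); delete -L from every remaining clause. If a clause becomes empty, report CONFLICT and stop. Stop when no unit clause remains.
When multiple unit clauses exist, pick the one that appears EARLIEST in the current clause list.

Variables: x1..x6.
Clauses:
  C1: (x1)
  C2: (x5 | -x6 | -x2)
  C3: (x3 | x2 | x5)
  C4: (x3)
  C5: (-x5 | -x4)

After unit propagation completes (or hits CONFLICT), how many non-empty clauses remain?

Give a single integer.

unit clause [1] forces x1=T; simplify:
  satisfied 1 clause(s); 4 remain; assigned so far: [1]
unit clause [3] forces x3=T; simplify:
  satisfied 2 clause(s); 2 remain; assigned so far: [1, 3]

Answer: 2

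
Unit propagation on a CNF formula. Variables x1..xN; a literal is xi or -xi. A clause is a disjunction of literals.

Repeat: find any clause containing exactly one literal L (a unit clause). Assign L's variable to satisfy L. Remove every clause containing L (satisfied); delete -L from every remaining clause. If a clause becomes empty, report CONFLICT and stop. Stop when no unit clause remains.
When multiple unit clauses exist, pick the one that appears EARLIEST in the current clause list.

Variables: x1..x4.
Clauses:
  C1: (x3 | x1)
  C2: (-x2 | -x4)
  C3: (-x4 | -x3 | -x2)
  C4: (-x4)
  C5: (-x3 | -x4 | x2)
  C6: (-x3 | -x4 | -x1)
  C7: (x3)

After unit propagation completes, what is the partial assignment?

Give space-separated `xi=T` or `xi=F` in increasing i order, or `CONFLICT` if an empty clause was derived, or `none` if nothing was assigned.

Answer: x3=T x4=F

Derivation:
unit clause [-4] forces x4=F; simplify:
  satisfied 5 clause(s); 2 remain; assigned so far: [4]
unit clause [3] forces x3=T; simplify:
  satisfied 2 clause(s); 0 remain; assigned so far: [3, 4]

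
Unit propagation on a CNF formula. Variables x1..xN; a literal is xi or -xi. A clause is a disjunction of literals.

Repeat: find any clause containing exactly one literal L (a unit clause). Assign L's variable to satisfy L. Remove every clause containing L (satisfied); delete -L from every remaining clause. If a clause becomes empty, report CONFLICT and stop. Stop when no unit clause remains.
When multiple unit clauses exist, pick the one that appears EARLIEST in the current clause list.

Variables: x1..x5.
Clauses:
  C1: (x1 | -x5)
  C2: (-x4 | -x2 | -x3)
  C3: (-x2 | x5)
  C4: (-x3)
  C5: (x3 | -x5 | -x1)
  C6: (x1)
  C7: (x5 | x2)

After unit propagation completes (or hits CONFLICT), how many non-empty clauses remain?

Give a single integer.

Answer: 0

Derivation:
unit clause [-3] forces x3=F; simplify:
  drop 3 from [3, -5, -1] -> [-5, -1]
  satisfied 2 clause(s); 5 remain; assigned so far: [3]
unit clause [1] forces x1=T; simplify:
  drop -1 from [-5, -1] -> [-5]
  satisfied 2 clause(s); 3 remain; assigned so far: [1, 3]
unit clause [-5] forces x5=F; simplify:
  drop 5 from [-2, 5] -> [-2]
  drop 5 from [5, 2] -> [2]
  satisfied 1 clause(s); 2 remain; assigned so far: [1, 3, 5]
unit clause [-2] forces x2=F; simplify:
  drop 2 from [2] -> [] (empty!)
  satisfied 1 clause(s); 1 remain; assigned so far: [1, 2, 3, 5]
CONFLICT (empty clause)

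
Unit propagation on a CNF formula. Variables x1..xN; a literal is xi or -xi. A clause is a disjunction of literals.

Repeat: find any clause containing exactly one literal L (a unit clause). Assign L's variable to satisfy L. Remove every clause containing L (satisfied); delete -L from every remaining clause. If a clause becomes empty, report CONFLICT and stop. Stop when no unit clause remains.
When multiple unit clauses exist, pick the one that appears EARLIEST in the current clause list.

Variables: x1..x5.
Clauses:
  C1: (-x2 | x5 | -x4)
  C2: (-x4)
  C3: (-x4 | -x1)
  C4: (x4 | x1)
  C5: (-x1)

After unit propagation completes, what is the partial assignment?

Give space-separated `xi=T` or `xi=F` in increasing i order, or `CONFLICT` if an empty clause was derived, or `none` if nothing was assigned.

Answer: CONFLICT

Derivation:
unit clause [-4] forces x4=F; simplify:
  drop 4 from [4, 1] -> [1]
  satisfied 3 clause(s); 2 remain; assigned so far: [4]
unit clause [1] forces x1=T; simplify:
  drop -1 from [-1] -> [] (empty!)
  satisfied 1 clause(s); 1 remain; assigned so far: [1, 4]
CONFLICT (empty clause)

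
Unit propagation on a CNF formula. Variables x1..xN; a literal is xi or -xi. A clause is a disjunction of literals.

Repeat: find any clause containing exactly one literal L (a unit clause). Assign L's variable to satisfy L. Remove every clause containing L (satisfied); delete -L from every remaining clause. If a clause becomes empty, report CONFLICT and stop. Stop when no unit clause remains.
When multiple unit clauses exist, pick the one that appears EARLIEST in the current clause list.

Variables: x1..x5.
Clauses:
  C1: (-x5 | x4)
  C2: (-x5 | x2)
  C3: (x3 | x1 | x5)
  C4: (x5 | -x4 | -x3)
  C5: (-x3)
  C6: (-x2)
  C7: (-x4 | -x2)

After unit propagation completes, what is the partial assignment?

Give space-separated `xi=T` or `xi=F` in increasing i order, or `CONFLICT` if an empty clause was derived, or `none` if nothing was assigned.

unit clause [-3] forces x3=F; simplify:
  drop 3 from [3, 1, 5] -> [1, 5]
  satisfied 2 clause(s); 5 remain; assigned so far: [3]
unit clause [-2] forces x2=F; simplify:
  drop 2 from [-5, 2] -> [-5]
  satisfied 2 clause(s); 3 remain; assigned so far: [2, 3]
unit clause [-5] forces x5=F; simplify:
  drop 5 from [1, 5] -> [1]
  satisfied 2 clause(s); 1 remain; assigned so far: [2, 3, 5]
unit clause [1] forces x1=T; simplify:
  satisfied 1 clause(s); 0 remain; assigned so far: [1, 2, 3, 5]

Answer: x1=T x2=F x3=F x5=F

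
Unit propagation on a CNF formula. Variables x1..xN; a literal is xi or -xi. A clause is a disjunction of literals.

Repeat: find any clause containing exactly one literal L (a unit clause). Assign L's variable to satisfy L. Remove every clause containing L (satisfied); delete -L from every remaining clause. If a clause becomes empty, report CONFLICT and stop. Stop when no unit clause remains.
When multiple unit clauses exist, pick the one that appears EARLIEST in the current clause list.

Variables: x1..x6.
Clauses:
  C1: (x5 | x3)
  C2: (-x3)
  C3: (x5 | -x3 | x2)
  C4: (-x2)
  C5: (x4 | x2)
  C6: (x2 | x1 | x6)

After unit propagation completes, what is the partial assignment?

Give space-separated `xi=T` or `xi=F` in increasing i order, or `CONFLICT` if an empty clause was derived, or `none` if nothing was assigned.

Answer: x2=F x3=F x4=T x5=T

Derivation:
unit clause [-3] forces x3=F; simplify:
  drop 3 from [5, 3] -> [5]
  satisfied 2 clause(s); 4 remain; assigned so far: [3]
unit clause [5] forces x5=T; simplify:
  satisfied 1 clause(s); 3 remain; assigned so far: [3, 5]
unit clause [-2] forces x2=F; simplify:
  drop 2 from [4, 2] -> [4]
  drop 2 from [2, 1, 6] -> [1, 6]
  satisfied 1 clause(s); 2 remain; assigned so far: [2, 3, 5]
unit clause [4] forces x4=T; simplify:
  satisfied 1 clause(s); 1 remain; assigned so far: [2, 3, 4, 5]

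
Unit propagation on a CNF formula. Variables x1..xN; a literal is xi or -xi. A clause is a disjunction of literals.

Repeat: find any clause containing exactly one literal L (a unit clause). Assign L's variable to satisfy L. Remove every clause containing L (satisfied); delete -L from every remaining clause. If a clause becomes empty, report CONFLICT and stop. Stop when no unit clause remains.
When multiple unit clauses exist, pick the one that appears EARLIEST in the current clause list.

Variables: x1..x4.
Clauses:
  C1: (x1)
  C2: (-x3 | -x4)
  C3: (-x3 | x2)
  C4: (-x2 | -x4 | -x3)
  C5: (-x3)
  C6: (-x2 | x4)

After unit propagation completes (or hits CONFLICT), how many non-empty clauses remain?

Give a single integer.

Answer: 1

Derivation:
unit clause [1] forces x1=T; simplify:
  satisfied 1 clause(s); 5 remain; assigned so far: [1]
unit clause [-3] forces x3=F; simplify:
  satisfied 4 clause(s); 1 remain; assigned so far: [1, 3]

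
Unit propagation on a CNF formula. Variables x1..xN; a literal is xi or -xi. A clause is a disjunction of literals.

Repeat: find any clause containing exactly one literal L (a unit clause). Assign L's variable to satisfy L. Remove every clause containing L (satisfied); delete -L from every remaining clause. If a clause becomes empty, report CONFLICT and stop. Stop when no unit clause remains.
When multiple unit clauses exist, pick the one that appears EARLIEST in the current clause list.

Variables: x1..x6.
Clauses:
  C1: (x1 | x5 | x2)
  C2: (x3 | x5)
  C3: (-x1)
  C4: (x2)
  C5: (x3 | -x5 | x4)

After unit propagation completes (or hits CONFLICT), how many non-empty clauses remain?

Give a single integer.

Answer: 2

Derivation:
unit clause [-1] forces x1=F; simplify:
  drop 1 from [1, 5, 2] -> [5, 2]
  satisfied 1 clause(s); 4 remain; assigned so far: [1]
unit clause [2] forces x2=T; simplify:
  satisfied 2 clause(s); 2 remain; assigned so far: [1, 2]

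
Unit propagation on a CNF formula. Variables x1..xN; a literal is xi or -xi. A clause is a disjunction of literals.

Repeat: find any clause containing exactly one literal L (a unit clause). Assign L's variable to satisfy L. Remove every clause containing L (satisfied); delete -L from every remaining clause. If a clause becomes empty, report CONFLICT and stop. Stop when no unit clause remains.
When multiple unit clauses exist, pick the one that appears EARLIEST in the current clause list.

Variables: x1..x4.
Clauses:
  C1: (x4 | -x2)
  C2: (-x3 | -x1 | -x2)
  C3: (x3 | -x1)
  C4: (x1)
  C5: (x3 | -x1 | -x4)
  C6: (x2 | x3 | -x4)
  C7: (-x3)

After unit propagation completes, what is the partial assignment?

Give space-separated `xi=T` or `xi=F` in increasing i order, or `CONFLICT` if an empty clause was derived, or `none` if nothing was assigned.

Answer: CONFLICT

Derivation:
unit clause [1] forces x1=T; simplify:
  drop -1 from [-3, -1, -2] -> [-3, -2]
  drop -1 from [3, -1] -> [3]
  drop -1 from [3, -1, -4] -> [3, -4]
  satisfied 1 clause(s); 6 remain; assigned so far: [1]
unit clause [3] forces x3=T; simplify:
  drop -3 from [-3, -2] -> [-2]
  drop -3 from [-3] -> [] (empty!)
  satisfied 3 clause(s); 3 remain; assigned so far: [1, 3]
CONFLICT (empty clause)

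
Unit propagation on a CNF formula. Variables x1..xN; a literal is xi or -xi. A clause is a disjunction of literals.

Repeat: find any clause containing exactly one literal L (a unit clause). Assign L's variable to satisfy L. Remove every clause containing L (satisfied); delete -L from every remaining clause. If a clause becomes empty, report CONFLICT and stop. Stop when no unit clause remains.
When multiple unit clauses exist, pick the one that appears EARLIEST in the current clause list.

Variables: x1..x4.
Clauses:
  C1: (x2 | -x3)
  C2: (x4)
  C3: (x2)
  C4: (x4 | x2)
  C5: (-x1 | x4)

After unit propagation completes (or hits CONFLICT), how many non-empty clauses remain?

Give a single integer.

unit clause [4] forces x4=T; simplify:
  satisfied 3 clause(s); 2 remain; assigned so far: [4]
unit clause [2] forces x2=T; simplify:
  satisfied 2 clause(s); 0 remain; assigned so far: [2, 4]

Answer: 0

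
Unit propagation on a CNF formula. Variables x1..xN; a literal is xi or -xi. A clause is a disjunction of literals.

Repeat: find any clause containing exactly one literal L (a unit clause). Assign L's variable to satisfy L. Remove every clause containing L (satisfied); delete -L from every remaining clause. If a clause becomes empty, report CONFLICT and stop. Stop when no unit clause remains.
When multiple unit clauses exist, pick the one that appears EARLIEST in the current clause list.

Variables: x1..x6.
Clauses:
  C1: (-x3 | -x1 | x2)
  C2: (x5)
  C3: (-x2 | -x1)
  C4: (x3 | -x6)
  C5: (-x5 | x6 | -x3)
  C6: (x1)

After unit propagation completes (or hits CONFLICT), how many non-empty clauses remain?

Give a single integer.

Answer: 0

Derivation:
unit clause [5] forces x5=T; simplify:
  drop -5 from [-5, 6, -3] -> [6, -3]
  satisfied 1 clause(s); 5 remain; assigned so far: [5]
unit clause [1] forces x1=T; simplify:
  drop -1 from [-3, -1, 2] -> [-3, 2]
  drop -1 from [-2, -1] -> [-2]
  satisfied 1 clause(s); 4 remain; assigned so far: [1, 5]
unit clause [-2] forces x2=F; simplify:
  drop 2 from [-3, 2] -> [-3]
  satisfied 1 clause(s); 3 remain; assigned so far: [1, 2, 5]
unit clause [-3] forces x3=F; simplify:
  drop 3 from [3, -6] -> [-6]
  satisfied 2 clause(s); 1 remain; assigned so far: [1, 2, 3, 5]
unit clause [-6] forces x6=F; simplify:
  satisfied 1 clause(s); 0 remain; assigned so far: [1, 2, 3, 5, 6]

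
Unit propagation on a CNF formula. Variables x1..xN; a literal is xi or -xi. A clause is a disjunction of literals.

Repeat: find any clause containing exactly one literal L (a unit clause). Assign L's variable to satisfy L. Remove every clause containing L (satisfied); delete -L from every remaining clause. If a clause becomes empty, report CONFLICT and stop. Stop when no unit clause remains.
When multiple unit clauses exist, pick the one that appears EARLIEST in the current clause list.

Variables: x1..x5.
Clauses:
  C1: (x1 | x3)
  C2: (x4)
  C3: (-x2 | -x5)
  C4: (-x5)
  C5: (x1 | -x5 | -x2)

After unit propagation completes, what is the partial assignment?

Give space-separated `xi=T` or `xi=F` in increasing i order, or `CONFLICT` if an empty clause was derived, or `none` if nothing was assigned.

unit clause [4] forces x4=T; simplify:
  satisfied 1 clause(s); 4 remain; assigned so far: [4]
unit clause [-5] forces x5=F; simplify:
  satisfied 3 clause(s); 1 remain; assigned so far: [4, 5]

Answer: x4=T x5=F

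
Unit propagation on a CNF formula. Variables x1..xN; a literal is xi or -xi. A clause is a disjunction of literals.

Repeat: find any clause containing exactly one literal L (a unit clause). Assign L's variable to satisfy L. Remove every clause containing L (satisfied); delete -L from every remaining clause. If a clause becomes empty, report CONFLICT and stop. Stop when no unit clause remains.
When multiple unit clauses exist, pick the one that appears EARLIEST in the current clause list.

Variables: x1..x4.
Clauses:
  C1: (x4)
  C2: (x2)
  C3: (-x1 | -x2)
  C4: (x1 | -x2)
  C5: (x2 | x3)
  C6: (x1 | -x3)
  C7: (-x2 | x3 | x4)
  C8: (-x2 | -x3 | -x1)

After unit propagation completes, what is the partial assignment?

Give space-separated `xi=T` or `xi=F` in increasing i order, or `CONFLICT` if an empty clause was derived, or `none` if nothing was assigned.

Answer: CONFLICT

Derivation:
unit clause [4] forces x4=T; simplify:
  satisfied 2 clause(s); 6 remain; assigned so far: [4]
unit clause [2] forces x2=T; simplify:
  drop -2 from [-1, -2] -> [-1]
  drop -2 from [1, -2] -> [1]
  drop -2 from [-2, -3, -1] -> [-3, -1]
  satisfied 2 clause(s); 4 remain; assigned so far: [2, 4]
unit clause [-1] forces x1=F; simplify:
  drop 1 from [1] -> [] (empty!)
  drop 1 from [1, -3] -> [-3]
  satisfied 2 clause(s); 2 remain; assigned so far: [1, 2, 4]
CONFLICT (empty clause)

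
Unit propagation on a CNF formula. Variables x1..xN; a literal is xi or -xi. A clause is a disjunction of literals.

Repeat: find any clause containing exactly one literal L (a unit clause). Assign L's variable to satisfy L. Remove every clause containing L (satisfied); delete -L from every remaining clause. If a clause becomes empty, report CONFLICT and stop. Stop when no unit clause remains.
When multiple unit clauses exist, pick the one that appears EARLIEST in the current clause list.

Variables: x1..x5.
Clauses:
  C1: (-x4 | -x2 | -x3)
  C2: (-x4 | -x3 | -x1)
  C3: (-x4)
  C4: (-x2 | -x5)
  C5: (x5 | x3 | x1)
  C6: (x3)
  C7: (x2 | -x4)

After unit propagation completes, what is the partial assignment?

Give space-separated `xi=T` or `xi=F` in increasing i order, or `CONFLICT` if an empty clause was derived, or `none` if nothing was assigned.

unit clause [-4] forces x4=F; simplify:
  satisfied 4 clause(s); 3 remain; assigned so far: [4]
unit clause [3] forces x3=T; simplify:
  satisfied 2 clause(s); 1 remain; assigned so far: [3, 4]

Answer: x3=T x4=F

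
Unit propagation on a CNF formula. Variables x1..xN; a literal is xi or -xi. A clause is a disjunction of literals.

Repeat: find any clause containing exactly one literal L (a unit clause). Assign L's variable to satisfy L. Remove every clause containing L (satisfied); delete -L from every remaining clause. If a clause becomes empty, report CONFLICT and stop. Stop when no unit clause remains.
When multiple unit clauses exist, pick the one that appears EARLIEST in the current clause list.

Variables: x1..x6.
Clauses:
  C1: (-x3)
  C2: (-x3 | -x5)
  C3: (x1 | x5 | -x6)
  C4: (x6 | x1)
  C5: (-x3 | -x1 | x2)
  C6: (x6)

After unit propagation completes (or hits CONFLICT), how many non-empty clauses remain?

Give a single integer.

unit clause [-3] forces x3=F; simplify:
  satisfied 3 clause(s); 3 remain; assigned so far: [3]
unit clause [6] forces x6=T; simplify:
  drop -6 from [1, 5, -6] -> [1, 5]
  satisfied 2 clause(s); 1 remain; assigned so far: [3, 6]

Answer: 1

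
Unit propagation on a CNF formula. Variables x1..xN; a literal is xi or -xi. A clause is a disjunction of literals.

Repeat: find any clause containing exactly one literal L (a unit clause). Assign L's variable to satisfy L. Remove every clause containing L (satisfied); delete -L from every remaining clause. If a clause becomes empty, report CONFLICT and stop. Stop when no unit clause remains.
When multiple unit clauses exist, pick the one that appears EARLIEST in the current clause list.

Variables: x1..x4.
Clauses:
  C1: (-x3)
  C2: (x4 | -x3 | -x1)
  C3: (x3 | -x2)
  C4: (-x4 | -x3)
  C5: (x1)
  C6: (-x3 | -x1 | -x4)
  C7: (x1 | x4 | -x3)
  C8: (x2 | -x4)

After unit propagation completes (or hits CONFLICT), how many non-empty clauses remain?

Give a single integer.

unit clause [-3] forces x3=F; simplify:
  drop 3 from [3, -2] -> [-2]
  satisfied 5 clause(s); 3 remain; assigned so far: [3]
unit clause [-2] forces x2=F; simplify:
  drop 2 from [2, -4] -> [-4]
  satisfied 1 clause(s); 2 remain; assigned so far: [2, 3]
unit clause [1] forces x1=T; simplify:
  satisfied 1 clause(s); 1 remain; assigned so far: [1, 2, 3]
unit clause [-4] forces x4=F; simplify:
  satisfied 1 clause(s); 0 remain; assigned so far: [1, 2, 3, 4]

Answer: 0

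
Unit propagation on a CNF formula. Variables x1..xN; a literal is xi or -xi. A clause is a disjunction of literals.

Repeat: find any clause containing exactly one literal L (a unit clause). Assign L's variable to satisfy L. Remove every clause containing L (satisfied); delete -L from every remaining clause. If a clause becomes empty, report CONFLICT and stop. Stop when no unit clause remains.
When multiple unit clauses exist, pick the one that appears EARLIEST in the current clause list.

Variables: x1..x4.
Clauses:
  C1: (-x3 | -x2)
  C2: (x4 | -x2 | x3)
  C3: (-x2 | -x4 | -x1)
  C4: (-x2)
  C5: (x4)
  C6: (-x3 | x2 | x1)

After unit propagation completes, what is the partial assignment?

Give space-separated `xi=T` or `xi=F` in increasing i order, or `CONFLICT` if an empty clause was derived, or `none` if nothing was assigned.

unit clause [-2] forces x2=F; simplify:
  drop 2 from [-3, 2, 1] -> [-3, 1]
  satisfied 4 clause(s); 2 remain; assigned so far: [2]
unit clause [4] forces x4=T; simplify:
  satisfied 1 clause(s); 1 remain; assigned so far: [2, 4]

Answer: x2=F x4=T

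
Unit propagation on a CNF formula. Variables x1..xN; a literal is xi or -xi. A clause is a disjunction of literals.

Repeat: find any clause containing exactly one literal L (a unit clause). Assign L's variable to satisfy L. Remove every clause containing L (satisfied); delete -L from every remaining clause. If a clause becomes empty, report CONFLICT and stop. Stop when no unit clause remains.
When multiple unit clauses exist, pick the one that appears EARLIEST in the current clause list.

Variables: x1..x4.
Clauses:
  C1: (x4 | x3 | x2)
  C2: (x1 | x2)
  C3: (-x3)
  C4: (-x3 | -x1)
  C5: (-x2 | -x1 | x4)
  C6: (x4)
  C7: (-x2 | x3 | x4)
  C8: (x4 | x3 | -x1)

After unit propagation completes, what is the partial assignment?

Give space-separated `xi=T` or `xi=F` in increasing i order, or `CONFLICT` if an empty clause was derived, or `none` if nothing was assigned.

unit clause [-3] forces x3=F; simplify:
  drop 3 from [4, 3, 2] -> [4, 2]
  drop 3 from [-2, 3, 4] -> [-2, 4]
  drop 3 from [4, 3, -1] -> [4, -1]
  satisfied 2 clause(s); 6 remain; assigned so far: [3]
unit clause [4] forces x4=T; simplify:
  satisfied 5 clause(s); 1 remain; assigned so far: [3, 4]

Answer: x3=F x4=T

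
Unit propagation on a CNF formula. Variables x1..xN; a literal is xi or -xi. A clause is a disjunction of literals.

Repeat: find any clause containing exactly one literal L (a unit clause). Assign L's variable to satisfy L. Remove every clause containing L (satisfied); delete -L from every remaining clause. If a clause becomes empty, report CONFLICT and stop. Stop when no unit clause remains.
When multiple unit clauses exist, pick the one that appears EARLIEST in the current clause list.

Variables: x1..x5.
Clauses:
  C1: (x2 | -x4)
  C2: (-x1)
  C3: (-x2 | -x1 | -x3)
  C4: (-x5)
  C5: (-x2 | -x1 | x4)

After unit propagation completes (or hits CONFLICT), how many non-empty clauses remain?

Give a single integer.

unit clause [-1] forces x1=F; simplify:
  satisfied 3 clause(s); 2 remain; assigned so far: [1]
unit clause [-5] forces x5=F; simplify:
  satisfied 1 clause(s); 1 remain; assigned so far: [1, 5]

Answer: 1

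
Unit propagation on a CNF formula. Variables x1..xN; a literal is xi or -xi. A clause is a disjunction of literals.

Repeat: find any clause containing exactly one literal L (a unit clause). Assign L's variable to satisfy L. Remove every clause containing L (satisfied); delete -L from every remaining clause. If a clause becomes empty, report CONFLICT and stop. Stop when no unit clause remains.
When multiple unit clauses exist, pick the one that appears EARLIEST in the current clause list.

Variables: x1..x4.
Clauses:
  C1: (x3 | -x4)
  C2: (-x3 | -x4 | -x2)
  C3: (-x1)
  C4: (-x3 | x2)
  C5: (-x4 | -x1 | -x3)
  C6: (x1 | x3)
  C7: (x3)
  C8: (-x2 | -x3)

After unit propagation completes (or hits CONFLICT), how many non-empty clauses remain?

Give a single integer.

unit clause [-1] forces x1=F; simplify:
  drop 1 from [1, 3] -> [3]
  satisfied 2 clause(s); 6 remain; assigned so far: [1]
unit clause [3] forces x3=T; simplify:
  drop -3 from [-3, -4, -2] -> [-4, -2]
  drop -3 from [-3, 2] -> [2]
  drop -3 from [-2, -3] -> [-2]
  satisfied 3 clause(s); 3 remain; assigned so far: [1, 3]
unit clause [2] forces x2=T; simplify:
  drop -2 from [-4, -2] -> [-4]
  drop -2 from [-2] -> [] (empty!)
  satisfied 1 clause(s); 2 remain; assigned so far: [1, 2, 3]
CONFLICT (empty clause)

Answer: 1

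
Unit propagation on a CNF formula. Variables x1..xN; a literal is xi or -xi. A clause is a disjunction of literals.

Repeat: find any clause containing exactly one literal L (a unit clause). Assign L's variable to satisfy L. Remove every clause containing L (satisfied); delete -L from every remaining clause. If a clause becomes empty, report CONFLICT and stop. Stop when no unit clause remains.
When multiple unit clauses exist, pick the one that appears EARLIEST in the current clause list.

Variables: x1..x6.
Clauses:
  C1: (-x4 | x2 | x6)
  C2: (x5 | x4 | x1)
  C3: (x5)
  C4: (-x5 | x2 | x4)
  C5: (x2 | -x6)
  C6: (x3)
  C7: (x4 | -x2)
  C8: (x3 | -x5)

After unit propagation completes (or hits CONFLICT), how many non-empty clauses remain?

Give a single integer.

Answer: 4

Derivation:
unit clause [5] forces x5=T; simplify:
  drop -5 from [-5, 2, 4] -> [2, 4]
  drop -5 from [3, -5] -> [3]
  satisfied 2 clause(s); 6 remain; assigned so far: [5]
unit clause [3] forces x3=T; simplify:
  satisfied 2 clause(s); 4 remain; assigned so far: [3, 5]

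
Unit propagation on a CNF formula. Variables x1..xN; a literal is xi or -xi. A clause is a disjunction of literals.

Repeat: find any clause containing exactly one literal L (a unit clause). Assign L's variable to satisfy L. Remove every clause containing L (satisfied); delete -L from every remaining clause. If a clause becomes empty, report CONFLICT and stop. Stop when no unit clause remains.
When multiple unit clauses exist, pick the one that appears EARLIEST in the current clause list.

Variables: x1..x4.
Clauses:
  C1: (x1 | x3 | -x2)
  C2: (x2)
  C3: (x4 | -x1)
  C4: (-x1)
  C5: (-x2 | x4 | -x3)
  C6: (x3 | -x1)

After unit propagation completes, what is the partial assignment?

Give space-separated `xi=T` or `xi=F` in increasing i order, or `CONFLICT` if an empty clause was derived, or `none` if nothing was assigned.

Answer: x1=F x2=T x3=T x4=T

Derivation:
unit clause [2] forces x2=T; simplify:
  drop -2 from [1, 3, -2] -> [1, 3]
  drop -2 from [-2, 4, -3] -> [4, -3]
  satisfied 1 clause(s); 5 remain; assigned so far: [2]
unit clause [-1] forces x1=F; simplify:
  drop 1 from [1, 3] -> [3]
  satisfied 3 clause(s); 2 remain; assigned so far: [1, 2]
unit clause [3] forces x3=T; simplify:
  drop -3 from [4, -3] -> [4]
  satisfied 1 clause(s); 1 remain; assigned so far: [1, 2, 3]
unit clause [4] forces x4=T; simplify:
  satisfied 1 clause(s); 0 remain; assigned so far: [1, 2, 3, 4]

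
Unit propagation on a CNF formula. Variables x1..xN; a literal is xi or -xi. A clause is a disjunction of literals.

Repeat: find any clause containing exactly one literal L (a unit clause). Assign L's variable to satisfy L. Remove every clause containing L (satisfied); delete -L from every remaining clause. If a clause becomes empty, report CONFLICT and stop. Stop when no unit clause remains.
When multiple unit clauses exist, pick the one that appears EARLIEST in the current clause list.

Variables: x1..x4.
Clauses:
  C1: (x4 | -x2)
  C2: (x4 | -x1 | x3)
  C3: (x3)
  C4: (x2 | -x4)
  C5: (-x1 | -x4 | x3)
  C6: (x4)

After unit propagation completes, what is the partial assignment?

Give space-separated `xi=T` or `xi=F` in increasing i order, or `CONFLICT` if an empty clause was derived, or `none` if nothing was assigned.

unit clause [3] forces x3=T; simplify:
  satisfied 3 clause(s); 3 remain; assigned so far: [3]
unit clause [4] forces x4=T; simplify:
  drop -4 from [2, -4] -> [2]
  satisfied 2 clause(s); 1 remain; assigned so far: [3, 4]
unit clause [2] forces x2=T; simplify:
  satisfied 1 clause(s); 0 remain; assigned so far: [2, 3, 4]

Answer: x2=T x3=T x4=T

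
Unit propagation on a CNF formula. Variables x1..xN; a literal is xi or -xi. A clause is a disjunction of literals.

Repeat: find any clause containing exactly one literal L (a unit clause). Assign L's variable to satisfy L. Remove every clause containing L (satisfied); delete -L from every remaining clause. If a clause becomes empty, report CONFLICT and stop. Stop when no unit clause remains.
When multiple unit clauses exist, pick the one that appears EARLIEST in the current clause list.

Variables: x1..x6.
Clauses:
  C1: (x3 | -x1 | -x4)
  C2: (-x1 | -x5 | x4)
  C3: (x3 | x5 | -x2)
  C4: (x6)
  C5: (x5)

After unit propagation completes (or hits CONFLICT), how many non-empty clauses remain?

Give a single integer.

Answer: 2

Derivation:
unit clause [6] forces x6=T; simplify:
  satisfied 1 clause(s); 4 remain; assigned so far: [6]
unit clause [5] forces x5=T; simplify:
  drop -5 from [-1, -5, 4] -> [-1, 4]
  satisfied 2 clause(s); 2 remain; assigned so far: [5, 6]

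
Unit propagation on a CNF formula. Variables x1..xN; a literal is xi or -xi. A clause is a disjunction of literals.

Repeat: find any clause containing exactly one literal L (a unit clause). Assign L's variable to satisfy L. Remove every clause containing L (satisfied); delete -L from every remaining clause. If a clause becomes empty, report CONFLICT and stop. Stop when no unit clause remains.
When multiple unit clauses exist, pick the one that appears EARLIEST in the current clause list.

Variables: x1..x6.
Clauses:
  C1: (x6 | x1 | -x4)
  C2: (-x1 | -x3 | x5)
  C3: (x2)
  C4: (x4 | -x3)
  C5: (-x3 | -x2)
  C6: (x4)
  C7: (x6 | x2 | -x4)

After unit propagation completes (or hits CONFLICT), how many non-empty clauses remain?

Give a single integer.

unit clause [2] forces x2=T; simplify:
  drop -2 from [-3, -2] -> [-3]
  satisfied 2 clause(s); 5 remain; assigned so far: [2]
unit clause [-3] forces x3=F; simplify:
  satisfied 3 clause(s); 2 remain; assigned so far: [2, 3]
unit clause [4] forces x4=T; simplify:
  drop -4 from [6, 1, -4] -> [6, 1]
  satisfied 1 clause(s); 1 remain; assigned so far: [2, 3, 4]

Answer: 1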